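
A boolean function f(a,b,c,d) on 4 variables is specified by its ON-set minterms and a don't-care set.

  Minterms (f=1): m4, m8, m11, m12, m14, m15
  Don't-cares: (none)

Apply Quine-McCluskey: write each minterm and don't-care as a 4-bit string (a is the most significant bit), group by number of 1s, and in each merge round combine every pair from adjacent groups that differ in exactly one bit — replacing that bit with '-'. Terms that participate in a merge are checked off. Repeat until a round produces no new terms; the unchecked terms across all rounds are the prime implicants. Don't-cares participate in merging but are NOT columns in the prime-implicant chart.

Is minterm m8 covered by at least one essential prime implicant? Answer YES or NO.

YES

Round 0: 0100✓ 1000✓ 1011✓ 1100✓ 1110✓ 1111✓
Round 1: -100 1-00 1-11 11-0 111-
PIs = {-100, 1-00, 1-11, 11-0, 111-}
Coverage chart:
  m4: -100 ←essential
  m8: 1-00 ←essential
  m11: 1-11 ←essential
  m12: -100,1-00,11-0
  m14: 11-0,111-
  m15: 1-11,111-
Essential: -100, 1-00, 1-11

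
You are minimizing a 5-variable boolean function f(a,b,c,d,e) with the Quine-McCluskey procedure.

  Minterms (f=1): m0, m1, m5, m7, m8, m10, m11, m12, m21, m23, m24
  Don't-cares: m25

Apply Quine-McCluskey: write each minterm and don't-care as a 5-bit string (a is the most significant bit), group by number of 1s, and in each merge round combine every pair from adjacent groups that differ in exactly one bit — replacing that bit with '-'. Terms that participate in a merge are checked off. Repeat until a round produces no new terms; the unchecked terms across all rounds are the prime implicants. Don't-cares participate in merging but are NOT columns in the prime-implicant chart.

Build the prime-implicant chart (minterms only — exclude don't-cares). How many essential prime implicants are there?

[col 0] 00000*, 00001*, 00101*, 00111*, 01000*, 01010*, 01011*, 01100*, 10101*, 10111*, 11000*, 11001*
[col 1] -0101*, -0111*, -1000, 0-000, 00-01, 0000-, 001-1*, 01-00, 010-0, 0101-, 101-1*, 1100-
[col 2] -01-1
Prime implicants: -01-1, -1000, 0-000, 00-01, 0000-, 01-00, 010-0, 0101-, 1100-
PI chart (minterm → PIs covering it):
  0 | 0-000,0000-
  1 | 00-01,0000-
  5 | -01-1,00-01
  7 | -01-1  (sole → essential)
  8 | -1000,0-000,01-00,010-0
  10 | 010-0,0101-
  11 | 0101-  (sole → essential)
  12 | 01-00  (sole → essential)
  21 | -01-1  (sole → essential)
  23 | -01-1  (sole → essential)
  24 | -1000,1100-
Essential prime implicants: -01-1, 01-00, 0101-

3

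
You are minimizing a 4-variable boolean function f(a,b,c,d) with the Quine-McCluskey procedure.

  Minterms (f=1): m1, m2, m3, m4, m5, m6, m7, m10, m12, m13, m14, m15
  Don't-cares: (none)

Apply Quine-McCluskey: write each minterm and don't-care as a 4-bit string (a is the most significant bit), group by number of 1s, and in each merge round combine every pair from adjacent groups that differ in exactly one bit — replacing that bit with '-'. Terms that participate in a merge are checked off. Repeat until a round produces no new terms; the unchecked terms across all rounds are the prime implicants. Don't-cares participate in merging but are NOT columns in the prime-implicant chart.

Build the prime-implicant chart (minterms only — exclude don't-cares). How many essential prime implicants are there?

3

[col 0] 0001*, 0010*, 0011*, 0100*, 0101*, 0110*, 0111*, 1010*, 1100*, 1101*, 1110*, 1111*
[col 1] -010*, -100*, -101*, -110*, -111*, 0-01*, 0-10*, 0-11*, 00-1*, 001-*, 01-0*, 01-1*, 010-*, 011-*, 1-10*, 11-0*, 11-1*, 110-*, 111-*
[col 2] --10, -1-0*, -1-1*, -10-*, -11-*, 0--1, 0-1-, 01--*, 11--*
[col 3] -1--
Prime implicants: --10, -1--, 0--1, 0-1-
PI chart (minterm → PIs covering it):
  1 | 0--1  (sole → essential)
  2 | --10,0-1-
  3 | 0--1,0-1-
  4 | -1--  (sole → essential)
  5 | -1--,0--1
  6 | --10,-1--,0-1-
  7 | -1--,0--1,0-1-
  10 | --10  (sole → essential)
  12 | -1--  (sole → essential)
  13 | -1--  (sole → essential)
  14 | --10,-1--
  15 | -1--  (sole → essential)
Essential prime implicants: --10, -1--, 0--1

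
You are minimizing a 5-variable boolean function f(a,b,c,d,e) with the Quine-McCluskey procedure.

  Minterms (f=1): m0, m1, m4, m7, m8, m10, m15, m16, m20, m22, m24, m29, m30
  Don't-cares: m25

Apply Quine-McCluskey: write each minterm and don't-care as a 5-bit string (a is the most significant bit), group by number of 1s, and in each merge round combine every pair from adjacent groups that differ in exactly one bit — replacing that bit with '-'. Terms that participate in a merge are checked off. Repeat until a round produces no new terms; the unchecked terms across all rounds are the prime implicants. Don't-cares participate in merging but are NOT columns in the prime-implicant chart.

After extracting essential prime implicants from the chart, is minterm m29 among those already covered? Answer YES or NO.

size-2^0 implicants → 00000(✓)  00001(✓)  00100(✓)  00111(✓)  01000(✓)  01010(✓)  01111(✓)  10000(✓)  10100(✓)  10110(✓)  11000(✓)  11001(✓)  11101(✓)  11110(✓)
size-2^1 implicants → -0000(✓)  -0100(✓)  -1000(✓)  0-000(✓)  0-111  00-00(✓)  0000-  010-0  1-000(✓)  1-110  10-00(✓)  101-0  11-01  1100-
size-2^2 implicants → --000  -0-00
Unchecked terms (primes): --000, -0-00, 0-111, 0000-, 010-0, 1-110, 101-0, 11-01, 1100-
Minterm coverage:
  m0 ⊆ --000,-0-00,0000-
  m1 ⊆ 0000- [E]
  m4 ⊆ -0-00 [E]
  m7 ⊆ 0-111 [E]
  m8 ⊆ --000,010-0
  m10 ⊆ 010-0 [E]
  m15 ⊆ 0-111 [E]
  m16 ⊆ --000,-0-00
  m20 ⊆ -0-00,101-0
  m22 ⊆ 1-110,101-0
  m24 ⊆ --000,1100-
  m29 ⊆ 11-01 [E]
  m30 ⊆ 1-110 [E]
E = {-0-00, 0-111, 0000-, 010-0, 1-110, 11-01}

YES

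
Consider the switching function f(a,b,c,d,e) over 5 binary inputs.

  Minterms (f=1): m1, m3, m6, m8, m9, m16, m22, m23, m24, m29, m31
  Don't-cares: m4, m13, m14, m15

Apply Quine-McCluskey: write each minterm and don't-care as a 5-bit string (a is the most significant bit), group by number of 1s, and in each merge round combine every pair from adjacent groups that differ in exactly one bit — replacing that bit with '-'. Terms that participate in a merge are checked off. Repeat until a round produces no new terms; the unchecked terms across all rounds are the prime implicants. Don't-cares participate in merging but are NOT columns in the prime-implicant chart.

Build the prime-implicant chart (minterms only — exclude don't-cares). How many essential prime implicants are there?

size-2^0 implicants → 00001(✓)  00011(✓)  00100(✓)  00110(✓)  01000(✓)  01001(✓)  01101(✓)  01110(✓)  01111(✓)  10000(✓)  10110(✓)  10111(✓)  11000(✓)  11101(✓)  11111(✓)
size-2^1 implicants → -0110  -1000  -1101(✓)  -1111(✓)  0-001  0-110  000-1  001-0  01-01  0100-  011-1(✓)  0111-  1-000  1-111  1011-  111-1(✓)
size-2^2 implicants → -11-1
Unchecked terms (primes): -0110, -1000, -11-1, 0-001, 0-110, 000-1, 001-0, 01-01, 0100-, 0111-, 1-000, 1-111, 1011-
Minterm coverage:
  m1 ⊆ 0-001,000-1
  m3 ⊆ 000-1 [E]
  m6 ⊆ -0110,0-110,001-0
  m8 ⊆ -1000,0100-
  m9 ⊆ 0-001,01-01,0100-
  m16 ⊆ 1-000 [E]
  m22 ⊆ -0110,1011-
  m23 ⊆ 1-111,1011-
  m24 ⊆ -1000,1-000
  m29 ⊆ -11-1 [E]
  m31 ⊆ -11-1,1-111
E = {-11-1, 000-1, 1-000}

3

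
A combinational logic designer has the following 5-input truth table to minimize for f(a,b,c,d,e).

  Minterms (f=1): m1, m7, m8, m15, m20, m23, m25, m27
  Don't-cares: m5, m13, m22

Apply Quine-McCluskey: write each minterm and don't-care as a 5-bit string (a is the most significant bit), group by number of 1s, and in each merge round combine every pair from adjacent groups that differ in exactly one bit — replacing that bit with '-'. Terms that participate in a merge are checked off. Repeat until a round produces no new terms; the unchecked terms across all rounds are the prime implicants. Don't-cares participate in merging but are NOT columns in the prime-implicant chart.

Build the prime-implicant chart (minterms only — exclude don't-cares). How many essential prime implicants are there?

size-2^0 implicants → 00001(✓)  00101(✓)  00111(✓)  01000  01101(✓)  01111(✓)  10100(✓)  10110(✓)  10111(✓)  11001(✓)  11011(✓)
size-2^1 implicants → -0111  0-101(✓)  0-111(✓)  00-01  001-1(✓)  011-1(✓)  101-0  1011-  110-1
size-2^2 implicants → 0-1-1
Unchecked terms (primes): -0111, 0-1-1, 00-01, 01000, 101-0, 1011-, 110-1
Minterm coverage:
  m1 ⊆ 00-01 [E]
  m7 ⊆ -0111,0-1-1
  m8 ⊆ 01000 [E]
  m15 ⊆ 0-1-1 [E]
  m20 ⊆ 101-0 [E]
  m23 ⊆ -0111,1011-
  m25 ⊆ 110-1 [E]
  m27 ⊆ 110-1 [E]
E = {0-1-1, 00-01, 01000, 101-0, 110-1}

5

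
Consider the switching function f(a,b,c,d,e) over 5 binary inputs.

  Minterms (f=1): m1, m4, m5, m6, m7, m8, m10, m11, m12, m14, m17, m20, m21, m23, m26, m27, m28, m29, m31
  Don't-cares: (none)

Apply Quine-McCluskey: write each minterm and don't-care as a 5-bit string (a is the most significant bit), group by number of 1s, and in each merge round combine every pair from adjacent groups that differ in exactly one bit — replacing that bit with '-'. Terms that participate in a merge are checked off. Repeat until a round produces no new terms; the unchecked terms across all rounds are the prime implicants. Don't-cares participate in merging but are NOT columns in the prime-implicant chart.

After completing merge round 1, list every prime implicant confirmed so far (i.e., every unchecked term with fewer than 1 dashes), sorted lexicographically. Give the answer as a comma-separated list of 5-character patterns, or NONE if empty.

Round 0: 00001✓ 00100✓ 00101✓ 00110✓ 00111✓ 01000✓ 01010✓ 01011✓ 01100✓ 01110✓ 10001✓ 10100✓ 10101✓ 10111✓ 11010✓ 11011✓ 11100✓ 11101✓ 11111✓
Round 1: -0001✓ -0100✓ -0101✓ -0111✓ -1010✓ -1011✓ -1100✓ 0-100✓ 0-110✓ 00-01✓ 001-0✓ 001-1✓ 0010-✓ 0011-✓ 01-00✓ 01-10✓ 010-0✓ 0101-✓ 011-0✓ 1-100✓ 1-101✓ 1-111✓ 10-01✓ 101-1✓ 1010-✓ 11-11 1101-✓ 111-1✓ 1110-✓
Round 2: --100 -0-01 -01-1 -010- -101- 0-1-0 001-- 01--0 1-1-1 1-10-
PIs = {--100, -0-01, -01-1, -010-, -101-, 0-1-0, 001--, 01--0, 1-1-1, 1-10-, 11-11}

NONE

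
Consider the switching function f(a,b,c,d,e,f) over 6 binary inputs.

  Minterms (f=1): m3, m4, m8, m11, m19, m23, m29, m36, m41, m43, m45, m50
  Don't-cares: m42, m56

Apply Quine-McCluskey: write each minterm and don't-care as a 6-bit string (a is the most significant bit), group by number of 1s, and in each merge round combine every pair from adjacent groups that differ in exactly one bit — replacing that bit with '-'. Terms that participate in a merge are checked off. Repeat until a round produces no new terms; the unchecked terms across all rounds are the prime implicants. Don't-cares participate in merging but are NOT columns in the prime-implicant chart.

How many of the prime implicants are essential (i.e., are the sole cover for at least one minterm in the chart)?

Round 0: 000011✓ 000100✓ 001000 001011✓ 010011✓ 010111✓ 011101 100100✓ 101001✓ 101010✓ 101011✓ 101101✓ 110010 111000
Round 1: -00100 -01011 0-0011 00-011 010-11 101-01 1010-1 10101-
PIs = {-00100, -01011, 0-0011, 00-011, 001000, 010-11, 011101, 101-01, 1010-1, 10101-, 110010, 111000}
Coverage chart:
  m3: 0-0011,00-011
  m4: -00100 ←essential
  m8: 001000 ←essential
  m11: -01011,00-011
  m19: 0-0011,010-11
  m23: 010-11 ←essential
  m29: 011101 ←essential
  m36: -00100 ←essential
  m41: 101-01,1010-1
  m43: -01011,1010-1,10101-
  m45: 101-01 ←essential
  m50: 110010 ←essential
Essential: -00100, 001000, 010-11, 011101, 101-01, 110010

6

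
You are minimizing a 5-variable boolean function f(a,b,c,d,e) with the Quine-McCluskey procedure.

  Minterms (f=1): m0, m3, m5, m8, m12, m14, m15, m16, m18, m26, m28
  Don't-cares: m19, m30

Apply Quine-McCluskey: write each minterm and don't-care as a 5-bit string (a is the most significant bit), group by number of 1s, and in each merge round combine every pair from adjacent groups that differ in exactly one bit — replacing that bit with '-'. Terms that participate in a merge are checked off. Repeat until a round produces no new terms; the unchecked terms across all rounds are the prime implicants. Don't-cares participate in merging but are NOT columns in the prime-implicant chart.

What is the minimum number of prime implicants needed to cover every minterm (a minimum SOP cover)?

7

size-2^0 implicants → 00000(✓)  00011(✓)  00101  01000(✓)  01100(✓)  01110(✓)  01111(✓)  10000(✓)  10010(✓)  10011(✓)  11010(✓)  11100(✓)  11110(✓)
size-2^1 implicants → -0000  -0011  -1100(✓)  -1110(✓)  0-000  01-00  011-0(✓)  0111-  1-010  100-0  1001-  11-10  111-0(✓)
size-2^2 implicants → -11-0
Unchecked terms (primes): -0000, -0011, -11-0, 0-000, 00101, 01-00, 0111-, 1-010, 100-0, 1001-, 11-10
Minterm coverage:
  m0 ⊆ -0000,0-000
  m3 ⊆ -0011 [E]
  m5 ⊆ 00101 [E]
  m8 ⊆ 0-000,01-00
  m12 ⊆ -11-0,01-00
  m14 ⊆ -11-0,0111-
  m15 ⊆ 0111- [E]
  m16 ⊆ -0000,100-0
  m18 ⊆ 1-010,100-0,1001-
  m26 ⊆ 1-010,11-10
  m28 ⊆ -11-0 [E]
E = {-0011, -11-0, 00101, 0111-}
Petrick residual → -0000, 0-000, 1-010
Cover = b'c'd'e' + b'c'de + bce' + a'c'd'e' + a'b'cd'e + a'bcd + ac'de'  |cover|=7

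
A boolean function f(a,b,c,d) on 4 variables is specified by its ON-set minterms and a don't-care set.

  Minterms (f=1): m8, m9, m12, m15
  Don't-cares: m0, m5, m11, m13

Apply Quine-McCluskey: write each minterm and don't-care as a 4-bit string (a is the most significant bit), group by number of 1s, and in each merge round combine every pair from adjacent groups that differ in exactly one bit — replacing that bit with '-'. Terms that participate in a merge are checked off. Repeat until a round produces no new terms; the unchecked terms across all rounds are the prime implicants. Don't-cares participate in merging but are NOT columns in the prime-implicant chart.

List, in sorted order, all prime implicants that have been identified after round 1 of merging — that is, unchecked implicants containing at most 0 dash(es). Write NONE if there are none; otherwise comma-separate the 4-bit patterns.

NONE

size-2^0 implicants → 0000(✓)  0101(✓)  1000(✓)  1001(✓)  1011(✓)  1100(✓)  1101(✓)  1111(✓)
size-2^1 implicants → -000  -101  1-00(✓)  1-01(✓)  1-11(✓)  10-1(✓)  100-(✓)  11-1(✓)  110-(✓)
size-2^2 implicants → 1--1  1-0-
Unchecked terms (primes): -000, -101, 1--1, 1-0-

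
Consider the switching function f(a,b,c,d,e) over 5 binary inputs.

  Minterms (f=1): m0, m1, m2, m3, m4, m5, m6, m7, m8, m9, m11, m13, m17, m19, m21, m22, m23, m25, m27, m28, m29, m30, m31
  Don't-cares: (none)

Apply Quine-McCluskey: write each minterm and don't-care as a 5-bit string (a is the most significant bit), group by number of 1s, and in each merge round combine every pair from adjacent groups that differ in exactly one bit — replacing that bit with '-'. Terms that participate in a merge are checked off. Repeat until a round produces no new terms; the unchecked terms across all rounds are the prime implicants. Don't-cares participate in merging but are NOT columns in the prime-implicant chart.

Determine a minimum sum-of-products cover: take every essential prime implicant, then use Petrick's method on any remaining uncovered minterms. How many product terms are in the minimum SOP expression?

Round 0: 00000✓ 00001✓ 00010✓ 00011✓ 00100✓ 00101✓ 00110✓ 00111✓ 01000✓ 01001✓ 01011✓ 01101✓ 10001✓ 10011✓ 10101✓ 10110✓ 10111✓ 11001✓ 11011✓ 11100✓ 11101✓ 11110✓ 11111✓
Round 1: -0001✓ -0011✓ -0101✓ -0110✓ -0111✓ -1001✓ -1011✓ -1101✓ 0-000✓ 0-001✓ 0-011✓ 0-101✓ 00-00✓ 00-01✓ 00-10✓ 00-11✓ 000-0✓ 000-1✓ 0000-✓ 0001-✓ 001-0✓ 001-1✓ 0010-✓ 0011-✓ 01-01✓ 010-1✓ 0100-✓ 1-001✓ 1-011✓ 1-101✓ 1-110✓ 1-111✓ 10-01✓ 10-11✓ 100-1✓ 101-1✓ 1011-✓ 11-01✓ 11-11✓ 110-1✓ 111-0✓ 111-1✓ 1110-✓ 1111-✓
Round 2: --001✓ --011✓ --101✓ -0-01✓ -0-11✓ -00-1✓ -01-1✓ -011- -1-01✓ -10-1✓ 0--01✓ 0-0-1✓ 0-00- 00--0✓ 00--1✓ 00-0-✓ 00-1-✓ 000--✓ 001--✓ 1--01✓ 1--11✓ 1-0-1✓ 1-1-1✓ 1-11- 10--1✓ 11--1✓ 111--
Round 3: ---01 --0-1 -0--1 00--- 1---1
PIs = {---01, --0-1, -0--1, -011-, 0-00-, 00---, 1---1, 1-11-, 111--}
Coverage chart:
  m0: 0-00-,00---
  m1: ---01,--0-1,-0--1,0-00-,00---
  m2: 00--- ←essential
  m3: --0-1,-0--1,00---
  m4: 00--- ←essential
  m5: ---01,-0--1,00---
  m6: -011-,00---
  m7: -0--1,-011-,00---
  m8: 0-00- ←essential
  m9: ---01,--0-1,0-00-
  m11: --0-1 ←essential
  m13: ---01 ←essential
  m17: ---01,--0-1,-0--1,1---1
  m19: --0-1,-0--1,1---1
  m21: ---01,-0--1,1---1
  m22: -011-,1-11-
  m23: -0--1,-011-,1---1,1-11-
  m25: ---01,--0-1,1---1
  m27: --0-1,1---1
  m28: 111-- ←essential
  m29: ---01,1---1,111--
  m30: 1-11-,111--
  m31: 1---1,1-11-,111--
Essential: ---01, --0-1, 0-00-, 00---, 111--
Petrick residual → -011-
Min cover (6 terms): d'e + c'e + b'cd + a'c'd' + a'b' + abc

6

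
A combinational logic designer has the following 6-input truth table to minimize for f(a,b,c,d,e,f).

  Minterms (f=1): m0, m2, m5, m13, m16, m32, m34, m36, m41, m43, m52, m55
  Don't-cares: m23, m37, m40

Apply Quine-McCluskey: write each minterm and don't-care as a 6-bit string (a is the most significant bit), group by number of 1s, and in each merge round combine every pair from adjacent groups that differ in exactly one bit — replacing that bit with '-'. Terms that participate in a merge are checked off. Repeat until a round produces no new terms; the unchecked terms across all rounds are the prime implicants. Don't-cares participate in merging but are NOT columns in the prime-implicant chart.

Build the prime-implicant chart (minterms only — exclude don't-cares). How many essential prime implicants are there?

[col 0] 000000*, 000010*, 000101*, 001101*, 010000*, 010111*, 100000*, 100010*, 100100*, 100101*, 101000*, 101001*, 101011*, 110100*, 110111*
[col 1] -00000*, -00010*, -00101, -10111, 0-0000, 00-101, 0000-0*, 1-0100, 10-000, 100-00, 1000-0*, 10010-, 1010-1, 10100-
[col 2] -000-0
Prime implicants: -000-0, -00101, -10111, 0-0000, 00-101, 1-0100, 10-000, 100-00, 10010-, 1010-1, 10100-
PI chart (minterm → PIs covering it):
  0 | -000-0,0-0000
  2 | -000-0  (sole → essential)
  5 | -00101,00-101
  13 | 00-101  (sole → essential)
  16 | 0-0000  (sole → essential)
  32 | -000-0,10-000,100-00
  34 | -000-0  (sole → essential)
  36 | 1-0100,100-00,10010-
  41 | 1010-1,10100-
  43 | 1010-1  (sole → essential)
  52 | 1-0100  (sole → essential)
  55 | -10111  (sole → essential)
Essential prime implicants: -000-0, -10111, 0-0000, 00-101, 1-0100, 1010-1

6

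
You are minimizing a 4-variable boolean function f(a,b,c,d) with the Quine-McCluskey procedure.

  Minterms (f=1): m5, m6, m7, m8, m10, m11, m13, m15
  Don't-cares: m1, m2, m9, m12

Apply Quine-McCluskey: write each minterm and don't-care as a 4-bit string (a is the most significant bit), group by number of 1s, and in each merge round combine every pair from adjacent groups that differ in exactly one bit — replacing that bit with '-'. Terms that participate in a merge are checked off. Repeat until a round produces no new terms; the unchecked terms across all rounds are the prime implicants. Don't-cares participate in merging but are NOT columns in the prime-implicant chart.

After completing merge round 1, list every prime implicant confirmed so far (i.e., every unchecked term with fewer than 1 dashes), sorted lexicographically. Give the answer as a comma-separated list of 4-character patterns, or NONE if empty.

NONE

Round 0: 0001✓ 0010✓ 0101✓ 0110✓ 0111✓ 1000✓ 1001✓ 1010✓ 1011✓ 1100✓ 1101✓ 1111✓
Round 1: -001✓ -010 -101✓ -111✓ 0-01✓ 0-10 01-1✓ 011- 1-00✓ 1-01✓ 1-11✓ 10-0✓ 10-1✓ 100-✓ 101-✓ 11-1✓ 110-✓
Round 2: --01 -1-1 1--1 1-0- 10--
PIs = {--01, -010, -1-1, 0-10, 011-, 1--1, 1-0-, 10--}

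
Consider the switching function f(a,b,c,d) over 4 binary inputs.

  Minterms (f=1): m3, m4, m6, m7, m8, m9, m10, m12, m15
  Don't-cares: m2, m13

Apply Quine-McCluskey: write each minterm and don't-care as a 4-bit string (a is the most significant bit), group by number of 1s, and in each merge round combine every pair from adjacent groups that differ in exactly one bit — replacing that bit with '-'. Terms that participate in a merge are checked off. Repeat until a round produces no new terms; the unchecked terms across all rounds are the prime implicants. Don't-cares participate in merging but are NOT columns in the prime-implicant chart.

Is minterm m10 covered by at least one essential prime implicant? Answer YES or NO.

NO

size-2^0 implicants → 0010(✓)  0011(✓)  0100(✓)  0110(✓)  0111(✓)  1000(✓)  1001(✓)  1010(✓)  1100(✓)  1101(✓)  1111(✓)
size-2^1 implicants → -010  -100  -111  0-10(✓)  0-11(✓)  001-(✓)  01-0  011-(✓)  1-00(✓)  1-01(✓)  10-0  100-(✓)  11-1  110-(✓)
size-2^2 implicants → 0-1-  1-0-
Unchecked terms (primes): -010, -100, -111, 0-1-, 01-0, 1-0-, 10-0, 11-1
Minterm coverage:
  m3 ⊆ 0-1- [E]
  m4 ⊆ -100,01-0
  m6 ⊆ 0-1-,01-0
  m7 ⊆ -111,0-1-
  m8 ⊆ 1-0-,10-0
  m9 ⊆ 1-0- [E]
  m10 ⊆ -010,10-0
  m12 ⊆ -100,1-0-
  m15 ⊆ -111,11-1
E = {0-1-, 1-0-}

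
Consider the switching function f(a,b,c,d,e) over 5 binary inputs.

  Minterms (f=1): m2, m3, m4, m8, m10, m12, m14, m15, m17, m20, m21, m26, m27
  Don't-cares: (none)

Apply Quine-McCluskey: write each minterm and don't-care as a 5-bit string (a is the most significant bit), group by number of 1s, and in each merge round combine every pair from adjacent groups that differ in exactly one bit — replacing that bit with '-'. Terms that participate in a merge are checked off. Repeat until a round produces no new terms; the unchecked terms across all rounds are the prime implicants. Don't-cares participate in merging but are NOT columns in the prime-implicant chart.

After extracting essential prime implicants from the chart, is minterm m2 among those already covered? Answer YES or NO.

size-2^0 implicants → 00010(✓)  00011(✓)  00100(✓)  01000(✓)  01010(✓)  01100(✓)  01110(✓)  01111(✓)  10001(✓)  10100(✓)  10101(✓)  11010(✓)  11011(✓)
size-2^1 implicants → -0100  -1010  0-010  0-100  0001-  01-00(✓)  01-10(✓)  010-0(✓)  011-0(✓)  0111-  10-01  1010-  1101-
size-2^2 implicants → 01--0
Unchecked terms (primes): -0100, -1010, 0-010, 0-100, 0001-, 01--0, 0111-, 10-01, 1010-, 1101-
Minterm coverage:
  m2 ⊆ 0-010,0001-
  m3 ⊆ 0001- [E]
  m4 ⊆ -0100,0-100
  m8 ⊆ 01--0 [E]
  m10 ⊆ -1010,0-010,01--0
  m12 ⊆ 0-100,01--0
  m14 ⊆ 01--0,0111-
  m15 ⊆ 0111- [E]
  m17 ⊆ 10-01 [E]
  m20 ⊆ -0100,1010-
  m21 ⊆ 10-01,1010-
  m26 ⊆ -1010,1101-
  m27 ⊆ 1101- [E]
E = {0001-, 01--0, 0111-, 10-01, 1101-}

YES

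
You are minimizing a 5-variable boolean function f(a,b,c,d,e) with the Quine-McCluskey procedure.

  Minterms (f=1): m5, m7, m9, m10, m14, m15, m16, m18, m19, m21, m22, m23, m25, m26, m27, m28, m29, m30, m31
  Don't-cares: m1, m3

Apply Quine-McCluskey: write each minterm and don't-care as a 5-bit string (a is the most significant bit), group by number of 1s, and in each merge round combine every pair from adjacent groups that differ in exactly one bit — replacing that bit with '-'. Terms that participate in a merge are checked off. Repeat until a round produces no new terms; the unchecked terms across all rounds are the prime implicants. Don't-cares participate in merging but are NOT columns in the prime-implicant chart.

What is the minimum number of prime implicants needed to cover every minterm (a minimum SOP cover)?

7

[col 0] 00001*, 00011*, 00101*, 00111*, 01001*, 01010*, 01110*, 01111*, 10000*, 10010*, 10011*, 10101*, 10110*, 10111*, 11001*, 11010*, 11011*, 11100*, 11101*, 11110*, 11111*
[col 1] -0011*, -0101*, -0111*, -1001, -1010*, -1110*, -1111*, 0-001, 0-111*, 00-01*, 00-11*, 000-1*, 001-1*, 01-10*, 0111-*, 1-010*, 1-011*, 1-101*, 1-110*, 1-111*, 10-10*, 10-11*, 100-0, 1001-*, 101-1*, 1011-*, 11-01*, 11-10*, 11-11*, 110-1*, 1101-*, 111-0*, 111-1*, 1110-*, 1111-*
[col 2] --111, -0-11, -01-1, -1-10, -111-, 00--1, 1--10*, 1--11*, 1-01-*, 1-1-1, 1-11-*, 10-1-*, 11--1, 11-1-*, 111--
[col 3] 1--1-
Prime implicants: --111, -0-11, -01-1, -1-10, -1001, -111-, 0-001, 00--1, 1--1-, 1-1-1, 100-0, 11--1, 111--
PI chart (minterm → PIs covering it):
  5 | -01-1,00--1
  7 | --111,-0-11,-01-1,00--1
  9 | -1001,0-001
  10 | -1-10  (sole → essential)
  14 | -1-10,-111-
  15 | --111,-111-
  16 | 100-0  (sole → essential)
  18 | 1--1-,100-0
  19 | -0-11,1--1-
  21 | -01-1,1-1-1
  22 | 1--1-  (sole → essential)
  23 | --111,-0-11,-01-1,1--1-,1-1-1
  25 | -1001,11--1
  26 | -1-10,1--1-
  27 | 1--1-,11--1
  28 | 111--  (sole → essential)
  29 | 1-1-1,11--1,111--
  30 | -1-10,-111-,1--1-,111--
  31 | --111,-111-,1--1-,1-1-1,11--1,111--
Essential prime implicants: -1-10, 1--1-, 100-0, 111--
Petrick residual → --111, -01-1, -1001
Minimum SOP uses 7 PIs: cde + b'ce + bde' + bc'd'e + ad + ab'c'e' + abc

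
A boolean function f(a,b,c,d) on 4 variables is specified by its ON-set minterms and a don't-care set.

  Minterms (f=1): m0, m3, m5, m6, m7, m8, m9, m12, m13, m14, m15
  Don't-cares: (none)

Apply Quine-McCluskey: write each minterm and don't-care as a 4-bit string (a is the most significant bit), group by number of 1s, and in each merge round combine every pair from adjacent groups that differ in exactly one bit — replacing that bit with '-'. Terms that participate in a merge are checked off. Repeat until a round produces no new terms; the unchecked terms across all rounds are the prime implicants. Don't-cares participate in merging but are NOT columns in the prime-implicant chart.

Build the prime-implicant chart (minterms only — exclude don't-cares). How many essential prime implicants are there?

5

size-2^0 implicants → 0000(✓)  0011(✓)  0101(✓)  0110(✓)  0111(✓)  1000(✓)  1001(✓)  1100(✓)  1101(✓)  1110(✓)  1111(✓)
size-2^1 implicants → -000  -101(✓)  -110(✓)  -111(✓)  0-11  01-1(✓)  011-(✓)  1-00(✓)  1-01(✓)  100-(✓)  11-0(✓)  11-1(✓)  110-(✓)  111-(✓)
size-2^2 implicants → -1-1  -11-  1-0-  11--
Unchecked terms (primes): -000, -1-1, -11-, 0-11, 1-0-, 11--
Minterm coverage:
  m0 ⊆ -000 [E]
  m3 ⊆ 0-11 [E]
  m5 ⊆ -1-1 [E]
  m6 ⊆ -11- [E]
  m7 ⊆ -1-1,-11-,0-11
  m8 ⊆ -000,1-0-
  m9 ⊆ 1-0- [E]
  m12 ⊆ 1-0-,11--
  m13 ⊆ -1-1,1-0-,11--
  m14 ⊆ -11-,11--
  m15 ⊆ -1-1,-11-,11--
E = {-000, -1-1, -11-, 0-11, 1-0-}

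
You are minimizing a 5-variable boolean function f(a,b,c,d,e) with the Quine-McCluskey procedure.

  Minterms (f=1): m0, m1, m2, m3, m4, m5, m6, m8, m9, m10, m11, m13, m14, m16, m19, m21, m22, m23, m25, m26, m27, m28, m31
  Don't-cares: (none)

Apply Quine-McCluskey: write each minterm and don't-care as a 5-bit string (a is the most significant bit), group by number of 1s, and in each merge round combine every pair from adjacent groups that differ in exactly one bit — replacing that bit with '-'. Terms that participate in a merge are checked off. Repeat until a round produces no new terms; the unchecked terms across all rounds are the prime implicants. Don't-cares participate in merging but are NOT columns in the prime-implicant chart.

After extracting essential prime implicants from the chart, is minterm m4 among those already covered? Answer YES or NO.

NO

size-2^0 implicants → 00000(✓)  00001(✓)  00010(✓)  00011(✓)  00100(✓)  00101(✓)  00110(✓)  01000(✓)  01001(✓)  01010(✓)  01011(✓)  01101(✓)  01110(✓)  10000(✓)  10011(✓)  10101(✓)  10110(✓)  10111(✓)  11001(✓)  11010(✓)  11011(✓)  11100  11111(✓)
size-2^1 implicants → -0000  -0011(✓)  -0101  -0110  -1001(✓)  -1010(✓)  -1011(✓)  0-000(✓)  0-001(✓)  0-010(✓)  0-011(✓)  0-101(✓)  0-110(✓)  00-00(✓)  00-01(✓)  00-10(✓)  000-0(✓)  000-1(✓)  0000-(✓)  0001-(✓)  001-0(✓)  0010-(✓)  01-01(✓)  01-10(✓)  010-0(✓)  010-1(✓)  0100-(✓)  0101-(✓)  1-011(✓)  1-111(✓)  10-11(✓)  101-1  1011-  11-11(✓)  110-1(✓)  1101-(✓)
size-2^2 implicants → --011  -10-1  -101-  0--01  0--10  0-0-0(✓)  0-0-1(✓)  0-00-(✓)  0-01-(✓)  00--0  00-0-  000--(✓)  010--(✓)  1--11
size-2^3 implicants → 0-0--
Unchecked terms (primes): --011, -0000, -0101, -0110, -10-1, -101-, 0--01, 0--10, 0-0--, 00--0, 00-0-, 1--11, 101-1, 1011-, 11100
Minterm coverage:
  m0 ⊆ -0000,0-0--,00--0,00-0-
  m1 ⊆ 0--01,0-0--,00-0-
  m2 ⊆ 0--10,0-0--,00--0
  m3 ⊆ --011,0-0--
  m4 ⊆ 00--0,00-0-
  m5 ⊆ -0101,0--01,00-0-
  m6 ⊆ -0110,0--10,00--0
  m8 ⊆ 0-0-- [E]
  m9 ⊆ -10-1,0--01,0-0--
  m10 ⊆ -101-,0--10,0-0--
  m11 ⊆ --011,-10-1,-101-,0-0--
  m13 ⊆ 0--01 [E]
  m14 ⊆ 0--10 [E]
  m16 ⊆ -0000 [E]
  m19 ⊆ --011,1--11
  m21 ⊆ -0101,101-1
  m22 ⊆ -0110,1011-
  m23 ⊆ 1--11,101-1,1011-
  m25 ⊆ -10-1 [E]
  m26 ⊆ -101- [E]
  m27 ⊆ --011,-10-1,-101-,1--11
  m28 ⊆ 11100 [E]
  m31 ⊆ 1--11 [E]
E = {-0000, -10-1, -101-, 0--01, 0--10, 0-0--, 1--11, 11100}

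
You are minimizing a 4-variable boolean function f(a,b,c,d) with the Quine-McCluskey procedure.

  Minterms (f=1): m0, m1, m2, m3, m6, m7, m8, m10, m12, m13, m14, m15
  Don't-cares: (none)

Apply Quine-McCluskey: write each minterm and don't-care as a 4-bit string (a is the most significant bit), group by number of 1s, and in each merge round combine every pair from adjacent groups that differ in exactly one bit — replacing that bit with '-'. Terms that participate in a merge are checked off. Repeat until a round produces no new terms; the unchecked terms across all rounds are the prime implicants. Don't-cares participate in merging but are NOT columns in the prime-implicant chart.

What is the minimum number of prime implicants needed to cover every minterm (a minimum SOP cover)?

[col 0] 0000*, 0001*, 0010*, 0011*, 0110*, 0111*, 1000*, 1010*, 1100*, 1101*, 1110*, 1111*
[col 1] -000*, -010*, -110*, -111*, 0-10*, 0-11*, 00-0*, 00-1*, 000-*, 001-*, 011-*, 1-00*, 1-10*, 10-0*, 11-0*, 11-1*, 110-*, 111-*
[col 2] --10, -0-0, -11-, 0-1-, 00--, 1--0, 11--
Prime implicants: --10, -0-0, -11-, 0-1-, 00--, 1--0, 11--
PI chart (minterm → PIs covering it):
  0 | -0-0,00--
  1 | 00--  (sole → essential)
  2 | --10,-0-0,0-1-,00--
  3 | 0-1-,00--
  6 | --10,-11-,0-1-
  7 | -11-,0-1-
  8 | -0-0,1--0
  10 | --10,-0-0,1--0
  12 | 1--0,11--
  13 | 11--  (sole → essential)
  14 | --10,-11-,1--0,11--
  15 | -11-,11--
Essential prime implicants: 00--, 11--
Petrick residual → -0-0, -11-
Minimum SOP uses 4 PIs: b'd' + bc + a'b' + ab

4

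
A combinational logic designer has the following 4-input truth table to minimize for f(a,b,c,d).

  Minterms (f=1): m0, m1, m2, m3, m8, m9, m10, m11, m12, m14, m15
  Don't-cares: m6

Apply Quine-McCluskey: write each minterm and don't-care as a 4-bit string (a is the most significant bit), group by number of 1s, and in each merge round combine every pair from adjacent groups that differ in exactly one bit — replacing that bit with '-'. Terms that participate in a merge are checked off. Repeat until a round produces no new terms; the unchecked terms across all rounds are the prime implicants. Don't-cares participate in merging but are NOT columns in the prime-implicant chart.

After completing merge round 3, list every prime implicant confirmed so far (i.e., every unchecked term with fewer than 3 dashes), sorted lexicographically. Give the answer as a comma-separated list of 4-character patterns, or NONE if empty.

--10, 1--0, 1-1-

[col 0] 0000*, 0001*, 0010*, 0011*, 0110*, 1000*, 1001*, 1010*, 1011*, 1100*, 1110*, 1111*
[col 1] -000*, -001*, -010*, -011*, -110*, 0-10*, 00-0*, 00-1*, 000-*, 001-*, 1-00*, 1-10*, 1-11*, 10-0*, 10-1*, 100-*, 101-*, 11-0*, 111-*
[col 2] --10, -0-0*, -0-1*, -00-*, -01-*, 00--*, 1--0, 1-1-, 10--*
[col 3] -0--
Prime implicants: --10, -0--, 1--0, 1-1-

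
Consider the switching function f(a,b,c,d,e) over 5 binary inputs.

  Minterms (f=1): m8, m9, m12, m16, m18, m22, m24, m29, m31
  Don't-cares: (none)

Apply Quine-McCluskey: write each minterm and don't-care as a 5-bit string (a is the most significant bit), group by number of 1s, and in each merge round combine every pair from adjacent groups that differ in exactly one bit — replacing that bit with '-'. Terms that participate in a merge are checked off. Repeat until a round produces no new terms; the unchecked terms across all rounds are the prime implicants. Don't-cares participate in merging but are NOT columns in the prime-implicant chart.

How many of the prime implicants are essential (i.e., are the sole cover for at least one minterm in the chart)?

4

Round 0: 01000✓ 01001✓ 01100✓ 10000✓ 10010✓ 10110✓ 11000✓ 11101✓ 11111✓
Round 1: -1000 01-00 0100- 1-000 10-10 100-0 111-1
PIs = {-1000, 01-00, 0100-, 1-000, 10-10, 100-0, 111-1}
Coverage chart:
  m8: -1000,01-00,0100-
  m9: 0100- ←essential
  m12: 01-00 ←essential
  m16: 1-000,100-0
  m18: 10-10,100-0
  m22: 10-10 ←essential
  m24: -1000,1-000
  m29: 111-1 ←essential
  m31: 111-1 ←essential
Essential: 01-00, 0100-, 10-10, 111-1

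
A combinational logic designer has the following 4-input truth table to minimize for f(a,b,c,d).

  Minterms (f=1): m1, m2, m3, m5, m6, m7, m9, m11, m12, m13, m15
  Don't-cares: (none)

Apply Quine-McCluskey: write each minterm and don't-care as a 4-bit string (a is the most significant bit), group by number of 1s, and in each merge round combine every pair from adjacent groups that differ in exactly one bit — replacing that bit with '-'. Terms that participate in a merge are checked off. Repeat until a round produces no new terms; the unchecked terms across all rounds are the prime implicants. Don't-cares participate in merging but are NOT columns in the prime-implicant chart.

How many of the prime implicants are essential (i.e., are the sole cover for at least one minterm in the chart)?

Round 0: 0001✓ 0010✓ 0011✓ 0101✓ 0110✓ 0111✓ 1001✓ 1011✓ 1100✓ 1101✓ 1111✓
Round 1: -001✓ -011✓ -101✓ -111✓ 0-01✓ 0-10✓ 0-11✓ 00-1✓ 001-✓ 01-1✓ 011-✓ 1-01✓ 1-11✓ 10-1✓ 11-1✓ 110-
Round 2: --01✓ --11✓ -0-1✓ -1-1✓ 0--1✓ 0-1- 1--1✓
Round 3: ---1
PIs = {---1, 0-1-, 110-}
Coverage chart:
  m1: ---1 ←essential
  m2: 0-1- ←essential
  m3: ---1,0-1-
  m5: ---1 ←essential
  m6: 0-1- ←essential
  m7: ---1,0-1-
  m9: ---1 ←essential
  m11: ---1 ←essential
  m12: 110- ←essential
  m13: ---1,110-
  m15: ---1 ←essential
Essential: ---1, 0-1-, 110-

3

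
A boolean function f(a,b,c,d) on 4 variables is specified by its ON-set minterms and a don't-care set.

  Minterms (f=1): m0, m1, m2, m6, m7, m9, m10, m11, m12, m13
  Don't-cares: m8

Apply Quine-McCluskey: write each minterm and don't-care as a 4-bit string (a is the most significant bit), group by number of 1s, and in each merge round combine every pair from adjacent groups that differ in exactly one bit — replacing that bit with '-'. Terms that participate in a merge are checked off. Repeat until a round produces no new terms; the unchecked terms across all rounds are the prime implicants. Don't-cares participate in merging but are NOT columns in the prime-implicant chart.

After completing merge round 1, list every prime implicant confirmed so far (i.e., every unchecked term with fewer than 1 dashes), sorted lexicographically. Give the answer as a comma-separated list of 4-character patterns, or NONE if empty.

NONE

[col 0] 0000*, 0001*, 0010*, 0110*, 0111*, 1000*, 1001*, 1010*, 1011*, 1100*, 1101*
[col 1] -000*, -001*, -010*, 0-10, 00-0*, 000-*, 011-, 1-00*, 1-01*, 10-0*, 10-1*, 100-*, 101-*, 110-*
[col 2] -0-0, -00-, 1-0-, 10--
Prime implicants: -0-0, -00-, 0-10, 011-, 1-0-, 10--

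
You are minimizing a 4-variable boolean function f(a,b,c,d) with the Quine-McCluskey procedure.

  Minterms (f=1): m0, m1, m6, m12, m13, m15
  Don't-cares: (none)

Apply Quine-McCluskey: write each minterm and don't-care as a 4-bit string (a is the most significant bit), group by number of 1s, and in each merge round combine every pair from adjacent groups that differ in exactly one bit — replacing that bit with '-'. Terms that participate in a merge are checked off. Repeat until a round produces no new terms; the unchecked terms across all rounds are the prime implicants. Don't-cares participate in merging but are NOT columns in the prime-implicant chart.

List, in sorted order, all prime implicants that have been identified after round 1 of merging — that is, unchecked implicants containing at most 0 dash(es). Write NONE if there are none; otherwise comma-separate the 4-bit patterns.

0110

size-2^0 implicants → 0000(✓)  0001(✓)  0110  1100(✓)  1101(✓)  1111(✓)
size-2^1 implicants → 000-  11-1  110-
Unchecked terms (primes): 000-, 0110, 11-1, 110-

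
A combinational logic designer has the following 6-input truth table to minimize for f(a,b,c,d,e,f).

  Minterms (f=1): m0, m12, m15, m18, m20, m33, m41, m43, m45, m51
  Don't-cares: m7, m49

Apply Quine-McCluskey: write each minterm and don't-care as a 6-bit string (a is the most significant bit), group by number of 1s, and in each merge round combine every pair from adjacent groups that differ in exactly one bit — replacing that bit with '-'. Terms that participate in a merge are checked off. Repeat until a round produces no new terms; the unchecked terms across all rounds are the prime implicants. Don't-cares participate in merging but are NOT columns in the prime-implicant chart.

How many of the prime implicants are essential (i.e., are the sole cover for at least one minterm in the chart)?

8

size-2^0 implicants → 000000  000111(✓)  001100  001111(✓)  010010  010100  100001(✓)  101001(✓)  101011(✓)  101101(✓)  110001(✓)  110011(✓)
size-2^1 implicants → 00-111  1-0001  10-001  101-01  1010-1  1100-1
Unchecked terms (primes): 00-111, 000000, 001100, 010010, 010100, 1-0001, 10-001, 101-01, 1010-1, 1100-1
Minterm coverage:
  m0 ⊆ 000000 [E]
  m12 ⊆ 001100 [E]
  m15 ⊆ 00-111 [E]
  m18 ⊆ 010010 [E]
  m20 ⊆ 010100 [E]
  m33 ⊆ 1-0001,10-001
  m41 ⊆ 10-001,101-01,1010-1
  m43 ⊆ 1010-1 [E]
  m45 ⊆ 101-01 [E]
  m51 ⊆ 1100-1 [E]
E = {00-111, 000000, 001100, 010010, 010100, 101-01, 1010-1, 1100-1}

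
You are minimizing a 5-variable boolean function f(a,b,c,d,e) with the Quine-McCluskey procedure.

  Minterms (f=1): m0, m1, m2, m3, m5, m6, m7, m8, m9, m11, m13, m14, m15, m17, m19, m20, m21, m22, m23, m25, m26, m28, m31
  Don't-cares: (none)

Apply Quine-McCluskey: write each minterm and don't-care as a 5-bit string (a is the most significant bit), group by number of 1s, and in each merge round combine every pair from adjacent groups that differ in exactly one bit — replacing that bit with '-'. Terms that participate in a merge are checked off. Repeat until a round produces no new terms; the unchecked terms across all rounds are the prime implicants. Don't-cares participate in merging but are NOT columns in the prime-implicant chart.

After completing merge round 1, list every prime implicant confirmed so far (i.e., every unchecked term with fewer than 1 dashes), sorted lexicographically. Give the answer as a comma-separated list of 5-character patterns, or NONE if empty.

Round 0: 00000✓ 00001✓ 00010✓ 00011✓ 00101✓ 00110✓ 00111✓ 01000✓ 01001✓ 01011✓ 01101✓ 01110✓ 01111✓ 10001✓ 10011✓ 10100✓ 10101✓ 10110✓ 10111✓ 11001✓ 11010 11100✓ 11111✓
Round 1: -0001✓ -0011✓ -0101✓ -0110✓ -0111✓ -1001✓ -1111✓ 0-000✓ 0-001✓ 0-011✓ 0-101✓ 0-110✓ 0-111✓ 00-01✓ 00-10✓ 00-11✓ 000-0✓ 000-1✓ 0000-✓ 0001-✓ 001-1✓ 0011-✓ 01-01✓ 01-11✓ 010-1✓ 0100-✓ 011-1✓ 0111-✓ 1-001✓ 1-100 1-111✓ 10-01✓ 10-11✓ 100-1✓ 101-0✓ 101-1✓ 1010-✓ 1011-✓
Round 2: --001 --111 -0-01✓ -0-11✓ -00-1✓ -01-1✓ -011- 0--01✓ 0--11✓ 0-0-1✓ 0-00- 0-1-1✓ 0-11- 00--1✓ 00-1- 000-- 01--1✓ 10--1✓ 101--
Round 3: -0--1 0---1
PIs = {--001, --111, -0--1, -011-, 0---1, 0-00-, 0-11-, 00-1-, 000--, 1-100, 101--, 11010}

11010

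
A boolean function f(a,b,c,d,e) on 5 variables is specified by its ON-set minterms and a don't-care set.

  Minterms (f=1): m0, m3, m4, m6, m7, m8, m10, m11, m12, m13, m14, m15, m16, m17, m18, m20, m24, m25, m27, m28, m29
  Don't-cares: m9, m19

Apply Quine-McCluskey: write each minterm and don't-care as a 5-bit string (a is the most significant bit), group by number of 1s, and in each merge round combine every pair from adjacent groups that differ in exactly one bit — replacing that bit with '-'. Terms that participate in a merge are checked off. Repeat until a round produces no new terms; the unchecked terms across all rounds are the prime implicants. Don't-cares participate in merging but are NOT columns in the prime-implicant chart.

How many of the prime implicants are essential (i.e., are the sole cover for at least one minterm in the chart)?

size-2^0 implicants → 00000(✓)  00011(✓)  00100(✓)  00110(✓)  00111(✓)  01000(✓)  01001(✓)  01010(✓)  01011(✓)  01100(✓)  01101(✓)  01110(✓)  01111(✓)  10000(✓)  10001(✓)  10010(✓)  10011(✓)  10100(✓)  11000(✓)  11001(✓)  11011(✓)  11100(✓)  11101(✓)
size-2^1 implicants → -0000(✓)  -0011(✓)  -0100(✓)  -1000(✓)  -1001(✓)  -1011(✓)  -1100(✓)  -1101(✓)  0-000(✓)  0-011(✓)  0-100(✓)  0-110(✓)  0-111(✓)  00-00(✓)  00-11(✓)  001-0(✓)  0011-(✓)  01-00(✓)  01-01(✓)  01-10(✓)  01-11(✓)  010-0(✓)  010-1(✓)  0100-(✓)  0101-(✓)  011-0(✓)  011-1(✓)  0110-(✓)  0111-(✓)  1-000(✓)  1-001(✓)  1-011(✓)  1-100(✓)  10-00(✓)  100-0(✓)  100-1(✓)  1000-(✓)  1001-(✓)  11-00(✓)  11-01(✓)  110-1(✓)  1100-(✓)  1110-(✓)
size-2^2 implicants → --000(✓)  --011  --100(✓)  -0-00(✓)  -1-00(✓)  -1-01(✓)  -10-1  -100-(✓)  -110-(✓)  0--00(✓)  0--11  0-1-0  0-11-  01--0(✓)  01--1(✓)  01-0-(✓)  01-1-(✓)  010--(✓)  011--(✓)  1--00(✓)  1-0-1  1-00-  100--  11-0-(✓)
size-2^3 implicants → ---00  -1-0-  01---
Unchecked terms (primes): ---00, --011, -1-0-, -10-1, 0--11, 0-1-0, 0-11-, 01---, 1-0-1, 1-00-, 100--
Minterm coverage:
  m0 ⊆ ---00 [E]
  m3 ⊆ --011,0--11
  m4 ⊆ ---00,0-1-0
  m6 ⊆ 0-1-0,0-11-
  m7 ⊆ 0--11,0-11-
  m8 ⊆ ---00,-1-0-,01---
  m10 ⊆ 01--- [E]
  m11 ⊆ --011,-10-1,0--11,01---
  m12 ⊆ ---00,-1-0-,0-1-0,01---
  m13 ⊆ -1-0-,01---
  m14 ⊆ 0-1-0,0-11-,01---
  m15 ⊆ 0--11,0-11-,01---
  m16 ⊆ ---00,1-00-,100--
  m17 ⊆ 1-0-1,1-00-,100--
  m18 ⊆ 100-- [E]
  m20 ⊆ ---00 [E]
  m24 ⊆ ---00,-1-0-,1-00-
  m25 ⊆ -1-0-,-10-1,1-0-1,1-00-
  m27 ⊆ --011,-10-1,1-0-1
  m28 ⊆ ---00,-1-0-
  m29 ⊆ -1-0- [E]
E = {---00, -1-0-, 01---, 100--}

4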